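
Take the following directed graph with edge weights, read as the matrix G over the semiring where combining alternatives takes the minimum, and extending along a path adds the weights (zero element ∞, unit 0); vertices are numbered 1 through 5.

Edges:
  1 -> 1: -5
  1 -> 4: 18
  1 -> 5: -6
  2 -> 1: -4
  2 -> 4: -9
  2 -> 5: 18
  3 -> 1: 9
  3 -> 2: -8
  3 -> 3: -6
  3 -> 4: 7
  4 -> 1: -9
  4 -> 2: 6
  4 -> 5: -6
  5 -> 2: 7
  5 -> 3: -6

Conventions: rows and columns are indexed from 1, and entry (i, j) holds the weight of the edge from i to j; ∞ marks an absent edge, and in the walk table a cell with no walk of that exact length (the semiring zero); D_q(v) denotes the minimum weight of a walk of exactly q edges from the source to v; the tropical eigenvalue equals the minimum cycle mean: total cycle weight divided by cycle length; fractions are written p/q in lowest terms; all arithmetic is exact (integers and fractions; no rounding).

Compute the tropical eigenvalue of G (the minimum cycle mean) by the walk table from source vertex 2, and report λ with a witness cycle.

q=0: [∞, 0, ∞, ∞, ∞]
q=1: [-4, ∞, ∞, -9, 18]
q=2: [-18, -3, 12, 14, -15]
q=3: [-23, -8, -21, -12, -24]
q=4: [-28, -29, -30, -17, -29]
q=5: [-33, -38, -36, -38, -34]
Optimal cycle mean attained by: cycle 1->5->3->2->4->1, total (-6) + (-6) + (-8) + (-9) + (-9), length 5.
Answer: λ = -38/5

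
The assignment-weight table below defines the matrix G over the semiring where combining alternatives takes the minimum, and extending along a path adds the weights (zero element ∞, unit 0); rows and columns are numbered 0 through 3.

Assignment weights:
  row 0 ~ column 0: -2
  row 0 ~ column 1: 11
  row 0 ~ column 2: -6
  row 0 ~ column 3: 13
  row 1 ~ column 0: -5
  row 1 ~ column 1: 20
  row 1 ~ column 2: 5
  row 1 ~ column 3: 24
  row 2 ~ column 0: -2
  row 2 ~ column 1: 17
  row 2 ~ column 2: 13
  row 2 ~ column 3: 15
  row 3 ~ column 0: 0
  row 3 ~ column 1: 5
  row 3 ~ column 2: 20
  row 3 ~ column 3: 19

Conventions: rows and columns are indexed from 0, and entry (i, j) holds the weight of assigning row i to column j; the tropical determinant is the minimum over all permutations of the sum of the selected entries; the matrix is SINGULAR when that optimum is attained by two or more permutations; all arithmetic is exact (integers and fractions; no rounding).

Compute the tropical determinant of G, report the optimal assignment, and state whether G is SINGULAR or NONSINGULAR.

σ = (0, 1, 2, 3): (-2) + 20 + 13 + 19 = 50
σ = (0, 1, 3, 2): (-2) + 20 + 15 + 20 = 53
σ = (0, 2, 1, 3): (-2) + 5 + 17 + 19 = 39
σ = (0, 2, 3, 1): (-2) + 5 + 15 + 5 = 23
σ = (0, 3, 1, 2): (-2) + 24 + 17 + 20 = 59
σ = (0, 3, 2, 1): (-2) + 24 + 13 + 5 = 40
σ = (1, 0, 2, 3): 11 + (-5) + 13 + 19 = 38
σ = (1, 0, 3, 2): 11 + (-5) + 15 + 20 = 41
σ = (1, 2, 0, 3): 11 + 5 + (-2) + 19 = 33
σ = (1, 2, 3, 0): 11 + 5 + 15 + 0 = 31
σ = (1, 3, 0, 2): 11 + 24 + (-2) + 20 = 53
σ = (1, 3, 2, 0): 11 + 24 + 13 + 0 = 48
σ = (2, 0, 1, 3): (-6) + (-5) + 17 + 19 = 25
σ = (2, 0, 3, 1): (-6) + (-5) + 15 + 5 = 9
σ = (2, 1, 0, 3): (-6) + 20 + (-2) + 19 = 31
σ = (2, 1, 3, 0): (-6) + 20 + 15 + 0 = 29
σ = (2, 3, 0, 1): (-6) + 24 + (-2) + 5 = 21
σ = (2, 3, 1, 0): (-6) + 24 + 17 + 0 = 35
σ = (3, 0, 1, 2): 13 + (-5) + 17 + 20 = 45
σ = (3, 0, 2, 1): 13 + (-5) + 13 + 5 = 26
σ = (3, 1, 0, 2): 13 + 20 + (-2) + 20 = 51
σ = (3, 1, 2, 0): 13 + 20 + 13 + 0 = 46
σ = (3, 2, 0, 1): 13 + 5 + (-2) + 5 = 21
σ = (3, 2, 1, 0): 13 + 5 + 17 + 0 = 35
Optimal value attained by: σ = (2, 0, 3, 1).
Answer: det⊕(G) = 9; verdict: NONSINGULAR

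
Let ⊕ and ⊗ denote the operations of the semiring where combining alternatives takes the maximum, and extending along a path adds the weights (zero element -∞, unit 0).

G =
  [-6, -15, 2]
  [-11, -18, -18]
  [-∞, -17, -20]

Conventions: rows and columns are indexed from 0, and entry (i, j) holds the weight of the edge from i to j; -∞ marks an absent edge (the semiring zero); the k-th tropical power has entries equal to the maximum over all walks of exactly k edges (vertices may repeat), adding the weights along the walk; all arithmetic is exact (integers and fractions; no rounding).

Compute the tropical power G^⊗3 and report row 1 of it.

G^⊗2:
  [-12, -15, -4]
  [-17, -26, -9]
  [-28, -35, -35]
G^⊗3:
  [-18, -21, -10]
  [-23, -26, -15]
  [-34, -43, -26]
Answer: row 1 of G^⊗3 = [-23, -26, -15]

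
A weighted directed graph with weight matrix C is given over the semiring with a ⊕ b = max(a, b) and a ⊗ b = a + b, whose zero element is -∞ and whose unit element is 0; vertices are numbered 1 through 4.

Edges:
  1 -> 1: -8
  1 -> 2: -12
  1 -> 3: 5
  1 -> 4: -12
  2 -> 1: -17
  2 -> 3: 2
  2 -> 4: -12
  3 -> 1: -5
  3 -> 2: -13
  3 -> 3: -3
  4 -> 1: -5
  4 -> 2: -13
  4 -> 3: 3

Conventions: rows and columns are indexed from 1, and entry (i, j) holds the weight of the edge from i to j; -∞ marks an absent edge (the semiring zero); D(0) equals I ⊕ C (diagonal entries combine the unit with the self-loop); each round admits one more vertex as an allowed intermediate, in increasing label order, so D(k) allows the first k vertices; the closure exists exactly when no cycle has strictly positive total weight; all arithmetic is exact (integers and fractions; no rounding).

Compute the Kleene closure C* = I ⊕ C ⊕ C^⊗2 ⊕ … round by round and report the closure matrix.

D(0):
  [0, -12, 5, -12]
  [-17, 0, 2, -12]
  [-5, -13, 0, -∞]
  [-5, -13, 3, 0]
D(1):
  [0, -12, 5, -12]
  [-17, 0, 2, -12]
  [-5, -13, 0, -17]
  [-5, -13, 3, 0]
D(2):
  [0, -12, 5, -12]
  [-17, 0, 2, -12]
  [-5, -13, 0, -17]
  [-5, -13, 3, 0]
D(3):
  [0, -8, 5, -12]
  [-3, 0, 2, -12]
  [-5, -13, 0, -17]
  [-2, -10, 3, 0]
D(4):
  [0, -8, 5, -12]
  [-3, 0, 2, -12]
  [-5, -13, 0, -17]
  [-2, -10, 3, 0]
Answer: C* = [[0, -8, 5, -12], [-3, 0, 2, -12], [-5, -13, 0, -17], [-2, -10, 3, 0]]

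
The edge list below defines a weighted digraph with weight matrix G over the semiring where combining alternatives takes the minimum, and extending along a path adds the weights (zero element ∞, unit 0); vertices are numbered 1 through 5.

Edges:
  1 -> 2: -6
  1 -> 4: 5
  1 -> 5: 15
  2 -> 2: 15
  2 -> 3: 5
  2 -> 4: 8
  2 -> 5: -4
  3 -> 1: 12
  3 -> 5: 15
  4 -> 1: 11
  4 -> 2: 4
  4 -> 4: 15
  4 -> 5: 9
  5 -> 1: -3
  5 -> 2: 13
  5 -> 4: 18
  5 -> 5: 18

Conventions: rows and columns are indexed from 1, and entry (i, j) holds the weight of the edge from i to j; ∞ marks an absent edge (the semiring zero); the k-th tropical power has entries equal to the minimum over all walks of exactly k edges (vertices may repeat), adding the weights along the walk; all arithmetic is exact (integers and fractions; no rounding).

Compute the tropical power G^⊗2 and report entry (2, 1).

G^⊗2:
  [12, 9, -1, 2, -10]
  [-7, 9, 20, 14, 11]
  [12, 6, ∞, 17, 27]
  [6, 5, 9, 12, 0]
  [15, -9, 18, 2, 9]
Key observation: the optimum is the walk 2->5->1, with weight (-4) + (-3) = -7.
Optimal value attained by: walk 2->5->1.
Answer: (G^⊗2)[2][1] = -7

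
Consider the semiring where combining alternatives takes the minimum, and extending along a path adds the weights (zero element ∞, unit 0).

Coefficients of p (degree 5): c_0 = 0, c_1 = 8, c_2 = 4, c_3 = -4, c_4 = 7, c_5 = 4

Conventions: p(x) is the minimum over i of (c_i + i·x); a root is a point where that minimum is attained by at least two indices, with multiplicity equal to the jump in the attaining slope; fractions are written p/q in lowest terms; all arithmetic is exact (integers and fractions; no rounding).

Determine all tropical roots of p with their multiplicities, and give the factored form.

hull edge (i=0, c=0) to (i=3, c=-4): slope -4/3, span 3
hull edge (i=3, c=-4) to (i=5, c=4): slope 4, span 2
Factored form: p(x) = 4 ⊗ (x ⊕ (-4)) ⊗ (x ⊕ (-4)) ⊗ (x ⊕ 4/3) ⊗ (x ⊕ 4/3) ⊗ (x ⊕ 4/3)
Answer: roots = -4 (mult 2), 4/3 (mult 3)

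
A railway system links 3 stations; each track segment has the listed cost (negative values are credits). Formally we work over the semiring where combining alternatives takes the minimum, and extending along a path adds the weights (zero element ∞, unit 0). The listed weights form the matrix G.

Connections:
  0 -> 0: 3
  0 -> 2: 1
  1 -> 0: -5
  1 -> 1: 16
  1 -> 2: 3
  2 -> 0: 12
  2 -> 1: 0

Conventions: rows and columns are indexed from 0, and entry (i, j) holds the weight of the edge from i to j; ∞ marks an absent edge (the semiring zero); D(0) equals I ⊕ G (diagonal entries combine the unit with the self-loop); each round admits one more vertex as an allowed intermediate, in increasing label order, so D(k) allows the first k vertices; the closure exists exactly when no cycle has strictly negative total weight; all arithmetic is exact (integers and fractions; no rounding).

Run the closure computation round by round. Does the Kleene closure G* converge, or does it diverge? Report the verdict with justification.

D(0):
  [0, ∞, 1]
  [-5, 0, 3]
  [12, 0, 0]
D(1):
  [0, ∞, 1]
  [-5, 0, -4]
  [12, 0, 0]
Detection: at round 2, diagonal entry (2, 2) turns strictly negative.
Key observation: the cycle 2->1->0->2 has total weight 0 + (-5) + 1, which is strictly negative.
Answer: DIVERGES — negative cycle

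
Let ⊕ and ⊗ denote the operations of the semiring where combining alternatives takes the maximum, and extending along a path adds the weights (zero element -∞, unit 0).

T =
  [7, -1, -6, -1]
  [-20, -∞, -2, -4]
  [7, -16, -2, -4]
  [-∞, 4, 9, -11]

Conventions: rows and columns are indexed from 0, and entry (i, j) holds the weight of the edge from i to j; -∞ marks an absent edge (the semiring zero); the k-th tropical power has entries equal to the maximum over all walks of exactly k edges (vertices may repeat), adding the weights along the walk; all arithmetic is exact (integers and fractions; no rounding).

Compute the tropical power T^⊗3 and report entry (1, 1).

T^⊗2:
  [14, 6, 8, 6]
  [5, 0, 5, -6]
  [14, 6, 5, 6]
  [16, -7, 7, 5]
T^⊗3:
  [21, 13, 15, 13]
  [12, 4, 3, 4]
  [21, 13, 15, 13]
  [23, 15, 14, 15]
Key observation: the optimum is the walk 1->2->0->1, with weight (-2) + 7 + (-1) = 4.
Optimal value attained by: walk 1->2->0->1.
Answer: (T^⊗3)[1][1] = 4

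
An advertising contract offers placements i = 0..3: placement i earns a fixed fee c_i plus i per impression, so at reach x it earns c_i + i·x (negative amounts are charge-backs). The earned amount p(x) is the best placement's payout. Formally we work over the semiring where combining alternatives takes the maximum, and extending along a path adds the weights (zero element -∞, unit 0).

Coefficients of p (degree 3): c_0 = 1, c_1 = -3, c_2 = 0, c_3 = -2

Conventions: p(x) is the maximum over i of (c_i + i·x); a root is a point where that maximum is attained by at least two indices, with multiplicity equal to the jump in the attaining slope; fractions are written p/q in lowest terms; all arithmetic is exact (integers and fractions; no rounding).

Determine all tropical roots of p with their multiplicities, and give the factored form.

hull edge (i=0, c=1) to (i=2, c=0): slope -1/2, span 2
hull edge (i=2, c=0) to (i=3, c=-2): slope -2, span 1
Factored form: p(x) = -2 ⊗ (x ⊕ 1/2) ⊗ (x ⊕ 1/2) ⊗ (x ⊕ 2)
Answer: roots = 1/2 (mult 2), 2 (mult 1)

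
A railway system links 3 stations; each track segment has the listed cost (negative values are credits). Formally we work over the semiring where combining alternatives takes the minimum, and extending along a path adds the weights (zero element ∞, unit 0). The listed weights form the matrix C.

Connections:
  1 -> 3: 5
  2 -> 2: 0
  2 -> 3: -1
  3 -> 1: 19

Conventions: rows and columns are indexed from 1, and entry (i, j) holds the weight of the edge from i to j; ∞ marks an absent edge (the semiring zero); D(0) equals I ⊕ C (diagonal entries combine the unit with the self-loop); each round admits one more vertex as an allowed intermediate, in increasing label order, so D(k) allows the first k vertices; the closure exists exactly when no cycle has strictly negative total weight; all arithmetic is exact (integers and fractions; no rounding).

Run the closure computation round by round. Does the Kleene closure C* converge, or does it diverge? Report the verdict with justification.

D(0):
  [0, ∞, 5]
  [∞, 0, -1]
  [19, ∞, 0]
D(1):
  [0, ∞, 5]
  [∞, 0, -1]
  [19, ∞, 0]
D(2):
  [0, ∞, 5]
  [∞, 0, -1]
  [19, ∞, 0]
D(3):
  [0, ∞, 5]
  [18, 0, -1]
  [19, ∞, 0]
Key observation: every diagonal entry stays at the unit through all rounds, so no improving cycle exists.
Answer: CONVERGES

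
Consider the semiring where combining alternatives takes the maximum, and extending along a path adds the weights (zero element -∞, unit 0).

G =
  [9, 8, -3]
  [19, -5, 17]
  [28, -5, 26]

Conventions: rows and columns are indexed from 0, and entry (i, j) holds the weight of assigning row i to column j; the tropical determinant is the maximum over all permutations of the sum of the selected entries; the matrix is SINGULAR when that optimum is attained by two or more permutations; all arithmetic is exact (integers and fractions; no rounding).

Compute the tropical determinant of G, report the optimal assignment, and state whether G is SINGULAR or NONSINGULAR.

σ = (0, 1, 2): 9 + (-5) + 26 = 30
σ = (0, 2, 1): 9 + 17 + (-5) = 21
σ = (1, 0, 2): 8 + 19 + 26 = 53
σ = (1, 2, 0): 8 + 17 + 28 = 53
σ = (2, 0, 1): (-3) + 19 + (-5) = 11
σ = (2, 1, 0): (-3) + (-5) + 28 = 20
Optimal value attained by: σ = (1, 0, 2).
Answer: det⊕(G) = 53; verdict: SINGULAR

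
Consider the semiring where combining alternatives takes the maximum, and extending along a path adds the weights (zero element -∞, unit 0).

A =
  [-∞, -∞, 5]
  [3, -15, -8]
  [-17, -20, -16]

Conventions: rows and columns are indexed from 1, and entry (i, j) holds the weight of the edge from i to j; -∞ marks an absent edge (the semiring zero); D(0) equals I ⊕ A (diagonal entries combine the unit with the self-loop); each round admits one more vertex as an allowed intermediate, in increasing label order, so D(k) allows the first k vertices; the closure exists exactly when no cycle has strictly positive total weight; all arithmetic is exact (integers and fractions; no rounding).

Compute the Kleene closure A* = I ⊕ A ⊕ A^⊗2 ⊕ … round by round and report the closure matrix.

D(0):
  [0, -∞, 5]
  [3, 0, -8]
  [-17, -20, 0]
D(1):
  [0, -∞, 5]
  [3, 0, 8]
  [-17, -20, 0]
D(2):
  [0, -∞, 5]
  [3, 0, 8]
  [-17, -20, 0]
D(3):
  [0, -15, 5]
  [3, 0, 8]
  [-17, -20, 0]
Answer: A* = [[0, -15, 5], [3, 0, 8], [-17, -20, 0]]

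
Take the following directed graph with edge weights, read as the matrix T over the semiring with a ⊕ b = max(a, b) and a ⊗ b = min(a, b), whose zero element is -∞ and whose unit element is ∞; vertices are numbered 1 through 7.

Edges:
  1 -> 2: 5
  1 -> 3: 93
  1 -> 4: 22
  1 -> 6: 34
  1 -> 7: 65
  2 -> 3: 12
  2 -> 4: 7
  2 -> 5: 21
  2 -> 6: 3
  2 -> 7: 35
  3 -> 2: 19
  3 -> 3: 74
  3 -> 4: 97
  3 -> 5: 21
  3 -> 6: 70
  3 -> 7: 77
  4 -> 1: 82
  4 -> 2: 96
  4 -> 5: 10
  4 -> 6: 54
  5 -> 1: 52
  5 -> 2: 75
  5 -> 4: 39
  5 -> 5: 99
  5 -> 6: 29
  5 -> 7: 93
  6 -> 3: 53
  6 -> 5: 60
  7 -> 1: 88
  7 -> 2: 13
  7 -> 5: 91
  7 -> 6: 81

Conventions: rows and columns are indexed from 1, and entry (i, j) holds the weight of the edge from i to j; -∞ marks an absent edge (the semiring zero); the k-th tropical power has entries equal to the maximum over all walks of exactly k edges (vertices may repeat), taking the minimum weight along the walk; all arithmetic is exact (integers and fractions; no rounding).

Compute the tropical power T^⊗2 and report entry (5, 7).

T^⊗2:
  [65, 22, 74, 93, 65, 70, 77]
  [35, 21, 12, 21, 35, 35, 21]
  [82, 96, 74, 74, 77, 77, 74]
  [10, 10, 82, 22, 54, 34, 65]
  [88, 75, 52, 39, 99, 81, 93]
  [52, 60, 53, 53, 60, 53, 60]
  [52, 75, 88, 39, 91, 34, 91]
Key observation: the optimum is the walk 5->5->7, with weight 99 min 93 = 93.
Optimal value attained by: walk 5->5->7.
Answer: (T^⊗2)[5][7] = 93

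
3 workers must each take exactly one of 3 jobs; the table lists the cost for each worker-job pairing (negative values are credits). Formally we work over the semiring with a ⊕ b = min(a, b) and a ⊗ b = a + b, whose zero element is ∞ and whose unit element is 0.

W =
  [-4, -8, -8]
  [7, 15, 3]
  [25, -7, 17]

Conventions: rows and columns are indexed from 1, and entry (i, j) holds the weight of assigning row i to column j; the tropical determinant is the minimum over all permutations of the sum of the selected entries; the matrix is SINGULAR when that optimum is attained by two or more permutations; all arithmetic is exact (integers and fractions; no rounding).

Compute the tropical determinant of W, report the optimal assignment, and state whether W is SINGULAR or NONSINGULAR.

σ = (1, 2, 3): (-4) + 15 + 17 = 28
σ = (1, 3, 2): (-4) + 3 + (-7) = -8
σ = (2, 1, 3): (-8) + 7 + 17 = 16
σ = (2, 3, 1): (-8) + 3 + 25 = 20
σ = (3, 1, 2): (-8) + 7 + (-7) = -8
σ = (3, 2, 1): (-8) + 15 + 25 = 32
Optimal value attained by: σ = (1, 3, 2).
Answer: det⊕(W) = -8; verdict: SINGULAR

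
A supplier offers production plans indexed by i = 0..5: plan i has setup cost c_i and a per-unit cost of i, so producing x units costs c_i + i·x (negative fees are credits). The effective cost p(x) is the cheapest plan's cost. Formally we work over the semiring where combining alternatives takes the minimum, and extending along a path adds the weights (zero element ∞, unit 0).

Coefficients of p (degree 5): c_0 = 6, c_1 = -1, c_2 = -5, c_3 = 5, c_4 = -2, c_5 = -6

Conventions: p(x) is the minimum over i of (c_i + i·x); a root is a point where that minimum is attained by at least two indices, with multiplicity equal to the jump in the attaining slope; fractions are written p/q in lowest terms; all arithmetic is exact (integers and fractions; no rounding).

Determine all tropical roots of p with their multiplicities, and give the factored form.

hull edge (i=0, c=6) to (i=1, c=-1): slope -7, span 1
hull edge (i=1, c=-1) to (i=2, c=-5): slope -4, span 1
hull edge (i=2, c=-5) to (i=5, c=-6): slope -1/3, span 3
Factored form: p(x) = -6 ⊗ (x ⊕ 1/3) ⊗ (x ⊕ 1/3) ⊗ (x ⊕ 1/3) ⊗ (x ⊕ 4) ⊗ (x ⊕ 7)
Answer: roots = 1/3 (mult 3), 4 (mult 1), 7 (mult 1)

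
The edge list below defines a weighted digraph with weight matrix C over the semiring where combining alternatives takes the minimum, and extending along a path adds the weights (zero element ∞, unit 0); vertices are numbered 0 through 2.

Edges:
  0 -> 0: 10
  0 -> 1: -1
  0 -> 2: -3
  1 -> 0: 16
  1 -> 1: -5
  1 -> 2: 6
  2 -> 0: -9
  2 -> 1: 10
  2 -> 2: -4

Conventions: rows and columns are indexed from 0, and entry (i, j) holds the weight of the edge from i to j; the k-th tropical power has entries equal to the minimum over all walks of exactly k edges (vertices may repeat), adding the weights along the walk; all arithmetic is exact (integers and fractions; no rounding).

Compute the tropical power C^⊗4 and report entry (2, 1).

C^⊗2:
  [-12, -6, -7]
  [-3, -10, 1]
  [-13, -10, -12]
C^⊗3:
  [-16, -13, -15]
  [-8, -15, -6]
  [-21, -15, -16]
C^⊗4:
  [-24, -18, -19]
  [-15, -20, -11]
  [-25, -22, -24]
Key observation: the optimum is the walk 2->0->2->0->1, with weight (-9) + (-3) + (-9) + (-1) = -22.
Optimal value attained by: walk 2->0->2->0->1.
Answer: (C^⊗4)[2][1] = -22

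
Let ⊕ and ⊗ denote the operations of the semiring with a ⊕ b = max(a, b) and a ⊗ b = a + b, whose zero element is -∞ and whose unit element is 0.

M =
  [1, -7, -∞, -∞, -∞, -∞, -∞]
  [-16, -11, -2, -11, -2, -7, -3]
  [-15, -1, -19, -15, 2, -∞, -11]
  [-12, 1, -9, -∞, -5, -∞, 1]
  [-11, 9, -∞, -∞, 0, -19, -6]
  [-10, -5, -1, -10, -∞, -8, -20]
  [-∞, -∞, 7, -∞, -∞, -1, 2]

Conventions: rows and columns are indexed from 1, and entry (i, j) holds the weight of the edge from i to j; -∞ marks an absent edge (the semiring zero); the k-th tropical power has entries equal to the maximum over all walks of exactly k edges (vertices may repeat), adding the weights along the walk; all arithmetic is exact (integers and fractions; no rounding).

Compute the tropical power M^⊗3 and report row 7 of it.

M^⊗2:
  [2, -6, -9, -18, -9, -14, -10]
  [-13, 7, 4, -17, 0, -4, -1]
  [-9, 11, -3, -12, 2, -8, -4]
  [-11, 4, 8, -10, -1, 0, 3]
  [-7, 9, 7, -2, 7, 2, 6]
  [-9, -2, -7, -16, 1, -12, -8]
  [-8, 6, 9, -8, 9, 1, 4]
M^⊗3:
  [3, 0, -3, -17, -7, -11, -8]
  [-9, 9, 6, -4, 6, 0, 4]
  [-5, 11, 9, 0, 9, 4, 8]
  [-7, 8, 10, -7, 10, 2, 5]
  [-4, 16, 13, -2, 9, 5, 8]
  [-8, 10, -1, -13, 1, -9, -5]
  [-2, 18, 11, -5, 11, 3, 6]
Answer: row 7 of M^⊗3 = [-2, 18, 11, -5, 11, 3, 6]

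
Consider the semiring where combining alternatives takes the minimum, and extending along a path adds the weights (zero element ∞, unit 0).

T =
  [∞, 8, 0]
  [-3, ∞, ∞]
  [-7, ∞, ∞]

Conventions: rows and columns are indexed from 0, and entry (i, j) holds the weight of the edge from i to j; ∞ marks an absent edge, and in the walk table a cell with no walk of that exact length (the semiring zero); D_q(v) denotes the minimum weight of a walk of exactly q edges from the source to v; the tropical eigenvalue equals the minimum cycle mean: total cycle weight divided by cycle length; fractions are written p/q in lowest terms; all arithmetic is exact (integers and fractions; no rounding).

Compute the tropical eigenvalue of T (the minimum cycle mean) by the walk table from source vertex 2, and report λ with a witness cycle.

q=0: [∞, ∞, 0]
q=1: [-7, ∞, ∞]
q=2: [∞, 1, -7]
q=3: [-14, ∞, ∞]
Optimal cycle mean attained by: cycle 0->2->0, total 0 + (-7), length 2.
Answer: λ = -7/2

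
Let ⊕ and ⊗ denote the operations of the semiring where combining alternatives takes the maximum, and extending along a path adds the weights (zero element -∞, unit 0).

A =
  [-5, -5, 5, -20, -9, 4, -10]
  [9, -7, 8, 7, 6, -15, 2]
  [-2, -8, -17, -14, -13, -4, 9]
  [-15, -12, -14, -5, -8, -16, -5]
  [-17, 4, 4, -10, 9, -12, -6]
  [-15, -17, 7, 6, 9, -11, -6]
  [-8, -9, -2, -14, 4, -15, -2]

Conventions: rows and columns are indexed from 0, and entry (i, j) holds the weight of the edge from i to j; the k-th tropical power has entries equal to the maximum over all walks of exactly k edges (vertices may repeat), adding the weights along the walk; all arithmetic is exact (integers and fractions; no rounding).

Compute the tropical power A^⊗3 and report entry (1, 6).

A^⊗2:
  [4, -3, 11, 10, 13, 1, 14]
  [6, 10, 14, 2, 15, 13, 17]
  [1, 0, 7, 2, 13, 2, 7]
  [-3, -4, -4, -5, 1, -11, -5]
  [13, 13, 13, 11, 18, 0, 13]
  [5, 13, 13, 1, 18, 3, 16]
  [0, 8, 8, -2, 13, -4, 7]
A^⊗3:
  [9, 17, 17, 7, 22, 8, 20]
  [19, 19, 20, 19, 24, 10, 23]
  [9, 17, 17, 8, 22, 5, 16]
  [5, 5, 5, 3, 10, 1, 5]
  [22, 22, 22, 20, 27, 17, 22]
  [22, 22, 22, 20, 27, 9, 22]
  [17, 17, 17, 15, 22, 4, 17]
Key observation: the optimum is the walk 1->0->2->6, with weight 9 + 5 + 9 = 23.
Optimal value attained by: walk 1->0->2->6.
Answer: (A^⊗3)[1][6] = 23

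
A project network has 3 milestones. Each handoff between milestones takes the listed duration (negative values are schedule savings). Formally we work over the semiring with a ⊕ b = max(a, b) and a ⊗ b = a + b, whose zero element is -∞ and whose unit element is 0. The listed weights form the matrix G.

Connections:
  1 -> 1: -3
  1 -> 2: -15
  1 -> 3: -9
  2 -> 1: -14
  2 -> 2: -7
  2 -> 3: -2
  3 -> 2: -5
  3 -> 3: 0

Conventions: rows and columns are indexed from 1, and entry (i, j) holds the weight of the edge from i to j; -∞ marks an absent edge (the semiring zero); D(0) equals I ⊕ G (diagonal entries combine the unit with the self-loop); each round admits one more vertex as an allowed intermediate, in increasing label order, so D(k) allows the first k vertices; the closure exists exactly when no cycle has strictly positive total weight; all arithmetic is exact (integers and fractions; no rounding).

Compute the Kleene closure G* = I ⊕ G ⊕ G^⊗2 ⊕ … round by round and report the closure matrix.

D(0):
  [0, -15, -9]
  [-14, 0, -2]
  [-∞, -5, 0]
D(1):
  [0, -15, -9]
  [-14, 0, -2]
  [-∞, -5, 0]
D(2):
  [0, -15, -9]
  [-14, 0, -2]
  [-19, -5, 0]
D(3):
  [0, -14, -9]
  [-14, 0, -2]
  [-19, -5, 0]
Answer: G* = [[0, -14, -9], [-14, 0, -2], [-19, -5, 0]]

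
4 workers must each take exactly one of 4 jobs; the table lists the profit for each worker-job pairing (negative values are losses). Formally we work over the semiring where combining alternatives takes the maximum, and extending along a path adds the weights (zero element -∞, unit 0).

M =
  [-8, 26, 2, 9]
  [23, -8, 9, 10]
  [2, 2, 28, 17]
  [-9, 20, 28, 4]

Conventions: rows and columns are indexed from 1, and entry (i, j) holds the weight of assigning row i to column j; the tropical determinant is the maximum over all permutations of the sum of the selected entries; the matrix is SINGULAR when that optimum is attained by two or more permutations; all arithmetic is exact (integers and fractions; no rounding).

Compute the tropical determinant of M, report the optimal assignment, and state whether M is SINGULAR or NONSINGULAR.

σ = (1, 2, 3, 4): (-8) + (-8) + 28 + 4 = 16
σ = (1, 2, 4, 3): (-8) + (-8) + 17 + 28 = 29
σ = (1, 3, 2, 4): (-8) + 9 + 2 + 4 = 7
σ = (1, 3, 4, 2): (-8) + 9 + 17 + 20 = 38
σ = (1, 4, 2, 3): (-8) + 10 + 2 + 28 = 32
σ = (1, 4, 3, 2): (-8) + 10 + 28 + 20 = 50
σ = (2, 1, 3, 4): 26 + 23 + 28 + 4 = 81
σ = (2, 1, 4, 3): 26 + 23 + 17 + 28 = 94
σ = (2, 3, 1, 4): 26 + 9 + 2 + 4 = 41
σ = (2, 3, 4, 1): 26 + 9 + 17 + (-9) = 43
σ = (2, 4, 1, 3): 26 + 10 + 2 + 28 = 66
σ = (2, 4, 3, 1): 26 + 10 + 28 + (-9) = 55
σ = (3, 1, 2, 4): 2 + 23 + 2 + 4 = 31
σ = (3, 1, 4, 2): 2 + 23 + 17 + 20 = 62
σ = (3, 2, 1, 4): 2 + (-8) + 2 + 4 = 0
σ = (3, 2, 4, 1): 2 + (-8) + 17 + (-9) = 2
σ = (3, 4, 1, 2): 2 + 10 + 2 + 20 = 34
σ = (3, 4, 2, 1): 2 + 10 + 2 + (-9) = 5
σ = (4, 1, 2, 3): 9 + 23 + 2 + 28 = 62
σ = (4, 1, 3, 2): 9 + 23 + 28 + 20 = 80
σ = (4, 2, 1, 3): 9 + (-8) + 2 + 28 = 31
σ = (4, 2, 3, 1): 9 + (-8) + 28 + (-9) = 20
σ = (4, 3, 1, 2): 9 + 9 + 2 + 20 = 40
σ = (4, 3, 2, 1): 9 + 9 + 2 + (-9) = 11
Optimal value attained by: σ = (2, 1, 4, 3).
Answer: det⊕(M) = 94; verdict: NONSINGULAR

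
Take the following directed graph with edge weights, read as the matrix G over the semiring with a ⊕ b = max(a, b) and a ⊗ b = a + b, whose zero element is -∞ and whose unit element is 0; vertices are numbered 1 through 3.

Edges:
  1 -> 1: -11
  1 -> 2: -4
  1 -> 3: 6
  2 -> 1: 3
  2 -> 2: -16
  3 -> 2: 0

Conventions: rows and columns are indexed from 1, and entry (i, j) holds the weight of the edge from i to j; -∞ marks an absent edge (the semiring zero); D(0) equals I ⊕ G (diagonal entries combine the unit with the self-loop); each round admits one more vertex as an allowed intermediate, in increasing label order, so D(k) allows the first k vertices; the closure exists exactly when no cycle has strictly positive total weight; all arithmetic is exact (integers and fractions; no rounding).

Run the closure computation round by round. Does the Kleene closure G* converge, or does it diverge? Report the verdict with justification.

D(0):
  [0, -4, 6]
  [3, 0, -∞]
  [-∞, 0, 0]
D(1):
  [0, -4, 6]
  [3, 0, 9]
  [-∞, 0, 0]
Detection: at round 2, diagonal entry (3, 3) turns strictly positive.
Key observation: the cycle 3->2->1->3 has total weight 0 + 3 + 6, which is strictly positive.
Answer: DIVERGES — positive cycle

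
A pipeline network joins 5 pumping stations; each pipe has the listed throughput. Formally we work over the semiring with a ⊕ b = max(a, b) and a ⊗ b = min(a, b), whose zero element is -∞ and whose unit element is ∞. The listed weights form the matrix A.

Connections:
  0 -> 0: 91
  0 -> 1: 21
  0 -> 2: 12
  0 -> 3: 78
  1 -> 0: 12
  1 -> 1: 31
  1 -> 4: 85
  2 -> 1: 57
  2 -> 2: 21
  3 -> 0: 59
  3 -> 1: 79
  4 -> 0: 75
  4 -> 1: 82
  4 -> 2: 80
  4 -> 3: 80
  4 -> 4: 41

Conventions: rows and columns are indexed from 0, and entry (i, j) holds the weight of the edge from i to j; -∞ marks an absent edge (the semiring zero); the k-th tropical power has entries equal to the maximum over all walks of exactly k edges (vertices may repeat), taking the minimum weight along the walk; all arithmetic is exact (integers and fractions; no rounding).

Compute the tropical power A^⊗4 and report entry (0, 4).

A^⊗2:
  [91, 78, 12, 78, 21]
  [75, 82, 80, 80, 41]
  [12, 31, 21, -∞, 57]
  [59, 31, 12, 59, 79]
  [75, 79, 41, 75, 82]
A^⊗3:
  [91, 78, 21, 78, 78]
  [75, 79, 41, 75, 82]
  [57, 57, 57, 57, 41]
  [75, 79, 79, 79, 41]
  [75, 82, 80, 80, 79]
A^⊗4:
  [91, 78, 78, 78, 78]
  [75, 82, 80, 80, 79]
  [57, 57, 41, 57, 57]
  [75, 79, 41, 75, 79]
  [75, 79, 79, 79, 82]
Key observation: the optimum is the walk 0->0->3->1->4, with weight 91 min 78 min 79 min 85 = 78.
Optimal value attained by: walk 0->0->3->1->4.
Answer: (A^⊗4)[0][4] = 78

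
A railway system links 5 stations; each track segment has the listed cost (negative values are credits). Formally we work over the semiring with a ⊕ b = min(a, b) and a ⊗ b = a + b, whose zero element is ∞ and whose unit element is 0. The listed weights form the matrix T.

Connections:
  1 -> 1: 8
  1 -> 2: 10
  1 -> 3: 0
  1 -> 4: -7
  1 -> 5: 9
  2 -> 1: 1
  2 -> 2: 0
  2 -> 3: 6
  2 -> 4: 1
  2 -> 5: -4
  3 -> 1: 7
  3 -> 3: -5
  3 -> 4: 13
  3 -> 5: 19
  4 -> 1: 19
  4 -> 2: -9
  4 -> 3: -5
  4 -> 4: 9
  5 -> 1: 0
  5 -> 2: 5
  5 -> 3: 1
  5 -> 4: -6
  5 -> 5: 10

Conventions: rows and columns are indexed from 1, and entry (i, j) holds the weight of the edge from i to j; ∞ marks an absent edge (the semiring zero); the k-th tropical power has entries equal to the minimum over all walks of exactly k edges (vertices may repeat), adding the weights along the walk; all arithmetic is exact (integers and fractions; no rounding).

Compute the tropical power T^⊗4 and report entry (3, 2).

T^⊗2:
  [7, -16, -12, 1, 6]
  [-4, -8, -4, -10, -4]
  [2, 4, -10, 0, 14]
  [-8, -9, -10, -8, -13]
  [6, -15, -11, -7, 1]
T^⊗3:
  [-15, -16, -17, -15, -20]
  [-7, -19, -15, -11, -12]
  [-3, -9, -15, -5, 0]
  [-13, -17, -15, -19, -13]
  [-14, -16, -16, -14, -19]
T^⊗4:
  [-20, -24, -22, -26, -20]
  [-18, -20, -20, -18, -23]
  [-8, -14, -20, -10, -13]
  [-16, -28, -24, -20, -21]
  [-19, -23, -21, -25, -20]
Key observation: the optimum is the walk 3->3->1->4->2, with weight (-5) + 7 + (-7) + (-9) = -14.
Optimal value attained by: walk 3->3->1->4->2.
Answer: (T^⊗4)[3][2] = -14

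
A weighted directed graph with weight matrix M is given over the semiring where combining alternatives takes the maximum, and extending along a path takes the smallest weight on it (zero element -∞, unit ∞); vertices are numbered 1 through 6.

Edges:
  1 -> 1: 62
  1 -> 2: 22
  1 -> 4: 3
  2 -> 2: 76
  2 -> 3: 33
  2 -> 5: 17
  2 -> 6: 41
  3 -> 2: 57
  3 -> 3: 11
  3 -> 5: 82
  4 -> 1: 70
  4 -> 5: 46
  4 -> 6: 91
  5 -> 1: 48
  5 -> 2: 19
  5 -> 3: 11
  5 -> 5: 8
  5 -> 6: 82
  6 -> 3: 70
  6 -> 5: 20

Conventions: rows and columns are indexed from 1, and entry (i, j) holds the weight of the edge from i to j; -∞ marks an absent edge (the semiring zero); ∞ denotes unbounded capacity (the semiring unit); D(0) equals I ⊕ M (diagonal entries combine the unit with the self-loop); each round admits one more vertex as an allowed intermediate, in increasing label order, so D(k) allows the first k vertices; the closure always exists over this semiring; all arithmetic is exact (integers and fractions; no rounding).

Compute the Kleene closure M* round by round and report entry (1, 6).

D(0):
  [∞, 22, -∞, 3, -∞, -∞]
  [-∞, ∞, 33, -∞, 17, 41]
  [-∞, 57, ∞, -∞, 82, -∞]
  [70, -∞, -∞, ∞, 46, 91]
  [48, 19, 11, -∞, ∞, 82]
  [-∞, -∞, 70, -∞, 20, ∞]
D(1):
  [∞, 22, -∞, 3, -∞, -∞]
  [-∞, ∞, 33, -∞, 17, 41]
  [-∞, 57, ∞, -∞, 82, -∞]
  [70, 22, -∞, ∞, 46, 91]
  [48, 22, 11, 3, ∞, 82]
  [-∞, -∞, 70, -∞, 20, ∞]
D(2):
  [∞, 22, 22, 3, 17, 22]
  [-∞, ∞, 33, -∞, 17, 41]
  [-∞, 57, ∞, -∞, 82, 41]
  [70, 22, 22, ∞, 46, 91]
  [48, 22, 22, 3, ∞, 82]
  [-∞, -∞, 70, -∞, 20, ∞]
D(3):
  [∞, 22, 22, 3, 22, 22]
  [-∞, ∞, 33, -∞, 33, 41]
  [-∞, 57, ∞, -∞, 82, 41]
  [70, 22, 22, ∞, 46, 91]
  [48, 22, 22, 3, ∞, 82]
  [-∞, 57, 70, -∞, 70, ∞]
D(4):
  [∞, 22, 22, 3, 22, 22]
  [-∞, ∞, 33, -∞, 33, 41]
  [-∞, 57, ∞, -∞, 82, 41]
  [70, 22, 22, ∞, 46, 91]
  [48, 22, 22, 3, ∞, 82]
  [-∞, 57, 70, -∞, 70, ∞]
D(5):
  [∞, 22, 22, 3, 22, 22]
  [33, ∞, 33, 3, 33, 41]
  [48, 57, ∞, 3, 82, 82]
  [70, 22, 22, ∞, 46, 91]
  [48, 22, 22, 3, ∞, 82]
  [48, 57, 70, 3, 70, ∞]
D(6):
  [∞, 22, 22, 3, 22, 22]
  [41, ∞, 41, 3, 41, 41]
  [48, 57, ∞, 3, 82, 82]
  [70, 57, 70, ∞, 70, 91]
  [48, 57, 70, 3, ∞, 82]
  [48, 57, 70, 3, 70, ∞]
Answer: M*[1][6] = 22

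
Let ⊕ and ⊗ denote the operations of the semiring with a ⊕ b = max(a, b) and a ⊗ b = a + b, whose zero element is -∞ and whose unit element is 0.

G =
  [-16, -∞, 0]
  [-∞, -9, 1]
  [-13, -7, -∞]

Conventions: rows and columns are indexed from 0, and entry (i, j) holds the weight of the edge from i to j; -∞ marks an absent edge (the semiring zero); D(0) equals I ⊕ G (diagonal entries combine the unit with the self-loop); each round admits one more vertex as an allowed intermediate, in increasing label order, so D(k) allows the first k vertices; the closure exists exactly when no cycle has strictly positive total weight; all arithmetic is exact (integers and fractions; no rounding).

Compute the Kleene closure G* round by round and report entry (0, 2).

D(0):
  [0, -∞, 0]
  [-∞, 0, 1]
  [-13, -7, 0]
D(1):
  [0, -∞, 0]
  [-∞, 0, 1]
  [-13, -7, 0]
D(2):
  [0, -∞, 0]
  [-∞, 0, 1]
  [-13, -7, 0]
D(3):
  [0, -7, 0]
  [-12, 0, 1]
  [-13, -7, 0]
Answer: G*[0][2] = 0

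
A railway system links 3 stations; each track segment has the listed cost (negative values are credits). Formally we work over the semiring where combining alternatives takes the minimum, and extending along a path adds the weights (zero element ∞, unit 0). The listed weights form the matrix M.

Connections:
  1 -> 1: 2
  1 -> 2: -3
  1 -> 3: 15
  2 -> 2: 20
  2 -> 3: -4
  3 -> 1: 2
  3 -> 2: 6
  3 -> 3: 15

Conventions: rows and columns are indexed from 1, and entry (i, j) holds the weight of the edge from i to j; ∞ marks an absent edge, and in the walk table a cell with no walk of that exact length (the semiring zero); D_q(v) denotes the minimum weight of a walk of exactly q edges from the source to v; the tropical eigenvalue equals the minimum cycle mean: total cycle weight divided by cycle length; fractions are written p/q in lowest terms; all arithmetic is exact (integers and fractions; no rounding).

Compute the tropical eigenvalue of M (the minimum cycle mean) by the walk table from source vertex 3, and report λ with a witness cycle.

q=0: [∞, ∞, 0]
q=1: [2, 6, 15]
q=2: [4, -1, 2]
q=3: [4, 1, -5]
Optimal cycle mean attained by: cycle 1->2->3->1, total (-3) + (-4) + 2, length 3.
Answer: λ = -5/3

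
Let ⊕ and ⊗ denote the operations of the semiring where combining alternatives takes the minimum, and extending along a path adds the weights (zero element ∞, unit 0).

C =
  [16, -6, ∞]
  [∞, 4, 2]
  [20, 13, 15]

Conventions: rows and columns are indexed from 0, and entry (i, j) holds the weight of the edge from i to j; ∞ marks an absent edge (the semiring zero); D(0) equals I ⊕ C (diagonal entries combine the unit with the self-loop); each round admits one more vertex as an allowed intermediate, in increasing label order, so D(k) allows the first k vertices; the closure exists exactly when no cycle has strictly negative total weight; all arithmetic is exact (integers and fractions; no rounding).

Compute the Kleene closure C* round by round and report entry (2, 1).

D(0):
  [0, -6, ∞]
  [∞, 0, 2]
  [20, 13, 0]
D(1):
  [0, -6, ∞]
  [∞, 0, 2]
  [20, 13, 0]
D(2):
  [0, -6, -4]
  [∞, 0, 2]
  [20, 13, 0]
D(3):
  [0, -6, -4]
  [22, 0, 2]
  [20, 13, 0]
Answer: C*[2][1] = 13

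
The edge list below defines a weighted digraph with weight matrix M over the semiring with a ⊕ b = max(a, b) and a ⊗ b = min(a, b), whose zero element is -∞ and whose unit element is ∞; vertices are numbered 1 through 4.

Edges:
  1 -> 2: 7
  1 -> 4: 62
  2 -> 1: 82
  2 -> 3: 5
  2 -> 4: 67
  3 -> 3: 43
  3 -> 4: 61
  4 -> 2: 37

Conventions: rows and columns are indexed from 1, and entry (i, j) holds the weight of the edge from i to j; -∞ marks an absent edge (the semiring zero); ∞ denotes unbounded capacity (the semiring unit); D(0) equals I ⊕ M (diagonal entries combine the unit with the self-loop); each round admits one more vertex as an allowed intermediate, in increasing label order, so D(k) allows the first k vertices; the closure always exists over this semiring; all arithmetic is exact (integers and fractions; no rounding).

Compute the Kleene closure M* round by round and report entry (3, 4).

D(0):
  [∞, 7, -∞, 62]
  [82, ∞, 5, 67]
  [-∞, -∞, ∞, 61]
  [-∞, 37, -∞, ∞]
D(1):
  [∞, 7, -∞, 62]
  [82, ∞, 5, 67]
  [-∞, -∞, ∞, 61]
  [-∞, 37, -∞, ∞]
D(2):
  [∞, 7, 5, 62]
  [82, ∞, 5, 67]
  [-∞, -∞, ∞, 61]
  [37, 37, 5, ∞]
D(3):
  [∞, 7, 5, 62]
  [82, ∞, 5, 67]
  [-∞, -∞, ∞, 61]
  [37, 37, 5, ∞]
D(4):
  [∞, 37, 5, 62]
  [82, ∞, 5, 67]
  [37, 37, ∞, 61]
  [37, 37, 5, ∞]
Answer: M*[3][4] = 61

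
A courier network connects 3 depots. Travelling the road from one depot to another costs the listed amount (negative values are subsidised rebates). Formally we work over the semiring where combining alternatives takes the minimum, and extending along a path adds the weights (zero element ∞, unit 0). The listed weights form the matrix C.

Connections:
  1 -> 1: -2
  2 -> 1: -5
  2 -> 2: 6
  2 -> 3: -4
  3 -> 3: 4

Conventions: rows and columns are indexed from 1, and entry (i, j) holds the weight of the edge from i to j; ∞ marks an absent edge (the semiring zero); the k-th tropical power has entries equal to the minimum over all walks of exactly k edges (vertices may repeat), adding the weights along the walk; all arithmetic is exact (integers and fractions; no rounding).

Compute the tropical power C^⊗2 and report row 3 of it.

C^⊗2:
  [-4, ∞, ∞]
  [-7, 12, 0]
  [∞, ∞, 8]
Answer: row 3 of C^⊗2 = [∞, ∞, 8]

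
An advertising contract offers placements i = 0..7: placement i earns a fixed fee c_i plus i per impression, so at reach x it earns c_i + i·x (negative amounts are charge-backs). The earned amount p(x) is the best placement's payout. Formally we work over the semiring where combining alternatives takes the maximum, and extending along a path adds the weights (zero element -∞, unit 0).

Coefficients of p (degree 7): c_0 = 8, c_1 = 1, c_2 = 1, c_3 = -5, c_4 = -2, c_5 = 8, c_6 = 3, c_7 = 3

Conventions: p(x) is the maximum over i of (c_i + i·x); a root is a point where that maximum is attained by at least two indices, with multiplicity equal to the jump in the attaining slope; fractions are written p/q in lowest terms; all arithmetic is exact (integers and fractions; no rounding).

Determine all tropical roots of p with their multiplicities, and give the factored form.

hull edge (i=0, c=8) to (i=5, c=8): slope 0, span 5
hull edge (i=5, c=8) to (i=7, c=3): slope -5/2, span 2
Factored form: p(x) = 3 ⊗ (x ⊕ 0) ⊗ (x ⊕ 0) ⊗ (x ⊕ 0) ⊗ (x ⊕ 0) ⊗ (x ⊕ 0) ⊗ (x ⊕ 5/2) ⊗ (x ⊕ 5/2)
Answer: roots = 0 (mult 5), 5/2 (mult 2)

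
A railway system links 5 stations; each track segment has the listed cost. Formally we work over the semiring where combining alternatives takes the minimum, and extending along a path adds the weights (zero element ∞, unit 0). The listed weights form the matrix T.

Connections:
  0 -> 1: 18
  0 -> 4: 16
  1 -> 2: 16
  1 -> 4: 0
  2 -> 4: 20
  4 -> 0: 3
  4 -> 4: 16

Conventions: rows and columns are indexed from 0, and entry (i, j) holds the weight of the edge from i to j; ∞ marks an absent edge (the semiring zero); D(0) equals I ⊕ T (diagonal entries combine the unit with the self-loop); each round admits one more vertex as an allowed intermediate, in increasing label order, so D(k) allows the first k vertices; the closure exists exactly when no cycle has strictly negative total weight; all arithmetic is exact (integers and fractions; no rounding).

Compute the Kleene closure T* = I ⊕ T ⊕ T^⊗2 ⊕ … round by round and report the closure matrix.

D(0):
  [0, 18, ∞, ∞, 16]
  [∞, 0, 16, ∞, 0]
  [∞, ∞, 0, ∞, 20]
  [∞, ∞, ∞, 0, ∞]
  [3, ∞, ∞, ∞, 0]
D(1):
  [0, 18, ∞, ∞, 16]
  [∞, 0, 16, ∞, 0]
  [∞, ∞, 0, ∞, 20]
  [∞, ∞, ∞, 0, ∞]
  [3, 21, ∞, ∞, 0]
D(2):
  [0, 18, 34, ∞, 16]
  [∞, 0, 16, ∞, 0]
  [∞, ∞, 0, ∞, 20]
  [∞, ∞, ∞, 0, ∞]
  [3, 21, 37, ∞, 0]
D(3):
  [0, 18, 34, ∞, 16]
  [∞, 0, 16, ∞, 0]
  [∞, ∞, 0, ∞, 20]
  [∞, ∞, ∞, 0, ∞]
  [3, 21, 37, ∞, 0]
D(4):
  [0, 18, 34, ∞, 16]
  [∞, 0, 16, ∞, 0]
  [∞, ∞, 0, ∞, 20]
  [∞, ∞, ∞, 0, ∞]
  [3, 21, 37, ∞, 0]
D(5):
  [0, 18, 34, ∞, 16]
  [3, 0, 16, ∞, 0]
  [23, 41, 0, ∞, 20]
  [∞, ∞, ∞, 0, ∞]
  [3, 21, 37, ∞, 0]
Answer: T* = [[0, 18, 34, ∞, 16], [3, 0, 16, ∞, 0], [23, 41, 0, ∞, 20], [∞, ∞, ∞, 0, ∞], [3, 21, 37, ∞, 0]]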